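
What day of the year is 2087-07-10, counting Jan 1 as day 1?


Date: July 10, 2087
Days in months 1 through 6: 181
Plus 10 days in July

Day of year: 191


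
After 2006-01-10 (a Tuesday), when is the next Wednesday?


Current: Tuesday
Target: Wednesday
Days ahead: 1

Next Wednesday: 2006-01-11


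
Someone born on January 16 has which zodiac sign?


Date: January 16
Conventional tropical zodiac dates: Capricorn from December 22 onward; Aquarius starts January 20
January 16 falls within the Capricorn range

Capricorn


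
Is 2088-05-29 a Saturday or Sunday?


Anchor: Jan 1, 2088. With p = 2088 - 1 = 2087: (p + p//4 - p//100 + p//400) mod 7 = (2087 + 521 - 20 + 5) mod 7 = 2593 mod 7 = 3 -> Thursday (Mon=0 ... Sun=6)
Day of year: 150; offset = 149
Weekday index = (3 + 149) mod 7 = 5 -> Saturday
Weekend days: Saturday, Sunday

Yes


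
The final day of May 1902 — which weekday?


May 1902 has 31 days
Anchor: Jan 1, 1902. With p = 1902 - 1 = 1901: (p + p//4 - p//100 + p//400) mod 7 = (1901 + 475 - 19 + 4) mod 7 = 2361 mod 7 = 2 -> Wednesday (Mon=0 ... Sun=6)
Days before May (Jan-Apr): 120; May 1 index = (2 + 120) mod 7 = 3 -> Thursday
Last day offset: 31 - 1 = 30 days
Weekday index = (3 + 30) mod 7 = 5

Saturday, May 31


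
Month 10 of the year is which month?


Month 10 of 12

October


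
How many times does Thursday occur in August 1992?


August 1992 has 31 days
Anchor: Jan 1, 1992. With p = 1992 - 1 = 1991: (p + p//4 - p//100 + p//400) mod 7 = (1991 + 497 - 19 + 4) mod 7 = 2473 mod 7 = 2 -> Wednesday (Mon=0 ... Sun=6)
Days before August (Jan-Jul): 213; August 1 index = (2 + 213) mod 7 = 5 -> Saturday
First Thursday is August 6
Thursdays: 6, 13, 20, 27

4 Thursdays


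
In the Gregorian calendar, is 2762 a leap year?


Gregorian leap year rule: divisible by 4, but not by 100, unless also by 400.
2762 is not divisible by 4 -> not a leap year

No


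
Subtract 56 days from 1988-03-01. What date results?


Start: 1988-03-01, subtract 56 days
Back 1 day from March 1 reaches February 29, 1988 -> 55 left
February 1988 has 29 days -> back to January 31, 1988 -> 26 left
January 1988: 31 - 26 = 5 -> lands on January 5

Result: 1988-01-05


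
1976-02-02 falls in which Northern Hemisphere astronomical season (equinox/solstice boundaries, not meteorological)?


Date: February 2
Astronomical Winter (approx.; exact equinox/solstice day varies by year): December 21 to March 19
February 2 falls within the Winter window

Winter


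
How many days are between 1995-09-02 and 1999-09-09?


From 1995-09-02 to 1999-09-09
1995-09-02: days before September = 31 + 28 + 31 + 30 + 31 + 30 + 31 + 31 = 243 (1995 is not a leap year); day of year = 243 + 2 = 245
1999-09-09: days before September = 31 + 28 + 31 + 30 + 31 + 30 + 31 + 31 = 243 (1999 is not a leap year); day of year = 243 + 9 = 252
Rest of 1995: 365 - 245 = 120
Full years 1996 (366), 1997 (365), 1998 (365): 1096
Total = 120 + 1096 + 252 = 1468

1468 days


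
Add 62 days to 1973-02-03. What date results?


Start: 1973-02-03, add 62 days
February 1973 has 28 days: 28 - 3 = 25 days to February 28 -> 37 left
March 1973 has 31 days -> 6 left
April 1973: 6 <= 30 -> lands on April 6

Result: 1973-04-06


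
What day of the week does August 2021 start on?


Target: August 1, 2021
Anchor: Jan 1, 2021. With p = 2021 - 1 = 2020: (p + p//4 - p//100 + p//400) mod 7 = (2020 + 505 - 20 + 5) mod 7 = 2510 mod 7 = 4 -> Friday (Mon=0 ... Sun=6)
Days before August (Jan-Jul): 212 days
Weekday index = (4 + 212) mod 7 = 6

Sunday


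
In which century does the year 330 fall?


Century = (year - 1) // 100 + 1
= (330 - 1) // 100 + 1
= 329 // 100 + 1
= 3 + 1

4th century


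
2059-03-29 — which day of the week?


Date: March 29, 2059
Anchor: Jan 1, 2059. With p = 2059 - 1 = 2058: (p + p//4 - p//100 + p//400) mod 7 = (2058 + 514 - 20 + 5) mod 7 = 2557 mod 7 = 2 -> Wednesday (Mon=0 ... Sun=6)
Days before March (Jan-Feb): 59; offset = 59 + 29 - 1 = 87
Weekday index = (2 + 87) mod 7 = 5

Day of the week: Saturday


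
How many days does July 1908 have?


July 1908

31 days


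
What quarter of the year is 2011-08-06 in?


Month: August (month 8)
Q1: Jan-Mar, Q2: Apr-Jun, Q3: Jul-Sep, Q4: Oct-Dec

Q3


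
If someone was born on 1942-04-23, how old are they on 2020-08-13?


Birth: 1942-04-23
Reference: 2020-08-13
Year difference: 2020 - 1942 = 78

78 years old


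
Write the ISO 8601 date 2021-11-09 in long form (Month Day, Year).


ISO 2021-11-09 parses as year=2021, month=11, day=09
Month 11 -> November

November 9, 2021


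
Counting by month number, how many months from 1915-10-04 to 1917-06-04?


From October 1915 to June 1917
2 years * 12 = 24 months, minus 4 months = 20

20 months


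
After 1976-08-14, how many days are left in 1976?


Day of year: 227 of 366
Remaining = 366 - 227

139 days


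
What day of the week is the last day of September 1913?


September 1913 has 30 days
Anchor: Jan 1, 1913. With p = 1913 - 1 = 1912: (p + p//4 - p//100 + p//400) mod 7 = (1912 + 478 - 19 + 4) mod 7 = 2375 mod 7 = 2 -> Wednesday (Mon=0 ... Sun=6)
Days before September (Jan-Aug): 243; September 1 index = (2 + 243) mod 7 = 0 -> Monday
Last day offset: 30 - 1 = 29 days
Weekday index = (0 + 29) mod 7 = 1

Tuesday, September 30


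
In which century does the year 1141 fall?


Century = (year - 1) // 100 + 1
= (1141 - 1) // 100 + 1
= 1140 // 100 + 1
= 11 + 1

12th century


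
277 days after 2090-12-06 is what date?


Start: 2090-12-06, add 277 days
December 2090 has 31 days: 31 - 6 = 25 days to December 31 -> 252 left
January 2091 has 31 days -> 221 left
February 2091 has 28 days -> 193 left
March 2091 has 31 days -> 162 left
April 2091 has 30 days -> 132 left
May 2091 has 31 days -> 101 left
June 2091 has 30 days -> 71 left
July 2091 has 31 days -> 40 left
August 2091 has 31 days -> 9 left
September 2091: 9 <= 30 -> lands on September 9

Result: 2091-09-09


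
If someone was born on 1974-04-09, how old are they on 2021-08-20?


Birth: 1974-04-09
Reference: 2021-08-20
Year difference: 2021 - 1974 = 47

47 years old


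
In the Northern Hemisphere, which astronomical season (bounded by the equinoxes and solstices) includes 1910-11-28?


Date: November 28
Astronomical Autumn (approx.; exact equinox/solstice day varies by year): September 22 to December 20
November 28 falls within the Autumn window

Autumn


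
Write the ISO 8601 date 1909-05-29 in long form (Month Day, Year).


ISO 1909-05-29 parses as year=1909, month=05, day=29
Month 5 -> May

May 29, 1909


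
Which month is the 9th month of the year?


Month 9 of 12

September


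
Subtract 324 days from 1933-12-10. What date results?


Start: 1933-12-10, subtract 324 days
Back 10 days from December 10 reaches November 30, 1933 -> 314 left
November 1933 has 30 days -> back to October 31, 1933 -> 284 left
October 1933 has 31 days -> back to September 30, 1933 -> 253 left
September 1933 has 30 days -> back to August 31, 1933 -> 223 left
August 1933 has 31 days -> back to July 31, 1933 -> 192 left
July 1933 has 31 days -> back to June 30, 1933 -> 161 left
June 1933 has 30 days -> back to May 31, 1933 -> 131 left
May 1933 has 31 days -> back to April 30, 1933 -> 100 left
April 1933 has 30 days -> back to March 31, 1933 -> 70 left
March 1933 has 31 days -> back to February 28, 1933 -> 39 left
February 1933 has 28 days -> back to January 31, 1933 -> 11 left
January 1933: 31 - 11 = 20 -> lands on January 20

Result: 1933-01-20


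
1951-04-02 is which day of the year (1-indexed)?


Date: April 2, 1951
Days in months 1 through 3: 90
Plus 2 days in April

Day of year: 92


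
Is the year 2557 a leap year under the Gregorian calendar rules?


Gregorian leap year rule: divisible by 4, but not by 100, unless also by 400.
2557 is not divisible by 4 -> not a leap year

No


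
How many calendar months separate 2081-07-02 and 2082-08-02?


From July 2081 to August 2082
1 year * 12 = 12 months, plus 1 month = 13

13 months


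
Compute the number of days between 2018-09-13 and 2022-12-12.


From 2018-09-13 to 2022-12-12
2018-09-13: days before September = 31 + 28 + 31 + 30 + 31 + 30 + 31 + 31 = 243 (2018 is not a leap year); day of year = 243 + 13 = 256
2022-12-12: days before December = 31 + 28 + 31 + 30 + 31 + 30 + 31 + 31 + 30 + 31 + 30 = 334 (2022 is not a leap year); day of year = 334 + 12 = 346
Rest of 2018: 365 - 256 = 109
Full years 2019 (365), 2020 (366), 2021 (365): 1096
Total = 109 + 1096 + 346 = 1551

1551 days


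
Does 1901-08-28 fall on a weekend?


Anchor: Jan 1, 1901. With p = 1901 - 1 = 1900: (p + p//4 - p//100 + p//400) mod 7 = (1900 + 475 - 19 + 4) mod 7 = 2360 mod 7 = 1 -> Tuesday (Mon=0 ... Sun=6)
Day of year: 240; offset = 239
Weekday index = (1 + 239) mod 7 = 2 -> Wednesday
Weekend days: Saturday, Sunday

No


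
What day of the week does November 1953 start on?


Target: November 1, 1953
Anchor: Jan 1, 1953. With p = 1953 - 1 = 1952: (p + p//4 - p//100 + p//400) mod 7 = (1952 + 488 - 19 + 4) mod 7 = 2425 mod 7 = 3 -> Thursday (Mon=0 ... Sun=6)
Days before November (Jan-Oct): 304 days
Weekday index = (3 + 304) mod 7 = 6

Sunday


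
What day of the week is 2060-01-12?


Date: January 12, 2060
Anchor: Jan 1, 2060. With p = 2060 - 1 = 2059: (p + p//4 - p//100 + p//400) mod 7 = (2059 + 514 - 20 + 5) mod 7 = 2558 mod 7 = 3 -> Thursday (Mon=0 ... Sun=6)
Days into year = 12 - 1 = 11
Weekday index = (3 + 11) mod 7 = 0

Day of the week: Monday


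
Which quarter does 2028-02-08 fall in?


Month: February (month 2)
Q1: Jan-Mar, Q2: Apr-Jun, Q3: Jul-Sep, Q4: Oct-Dec

Q1


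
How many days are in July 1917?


July 1917

31 days


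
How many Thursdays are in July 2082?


July 2082 has 31 days
Anchor: Jan 1, 2082. With p = 2082 - 1 = 2081: (p + p//4 - p//100 + p//400) mod 7 = (2081 + 520 - 20 + 5) mod 7 = 2586 mod 7 = 3 -> Thursday (Mon=0 ... Sun=6)
Days before July (Jan-Jun): 181; July 1 index = (3 + 181) mod 7 = 2 -> Wednesday
First Thursday is July 2
Thursdays: 2, 9, 16, 23, 30

5 Thursdays


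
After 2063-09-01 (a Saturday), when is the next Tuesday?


Current: Saturday
Target: Tuesday
Days ahead: 3

Next Tuesday: 2063-09-04


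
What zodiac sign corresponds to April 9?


Date: April 9
Conventional tropical zodiac dates: Aries from March 21 onward; Taurus starts April 20
April 9 falls within the Aries range

Aries


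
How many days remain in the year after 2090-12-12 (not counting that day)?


Day of year: 346 of 365
Remaining = 365 - 346

19 days


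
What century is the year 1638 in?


Century = (year - 1) // 100 + 1
= (1638 - 1) // 100 + 1
= 1637 // 100 + 1
= 16 + 1

17th century


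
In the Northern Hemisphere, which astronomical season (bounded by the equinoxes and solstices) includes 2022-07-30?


Date: July 30
Astronomical Summer (approx.; exact equinox/solstice day varies by year): June 21 to September 21
July 30 falls within the Summer window

Summer


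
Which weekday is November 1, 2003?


Target: November 1, 2003
Anchor: Jan 1, 2003. With p = 2003 - 1 = 2002: (p + p//4 - p//100 + p//400) mod 7 = (2002 + 500 - 20 + 5) mod 7 = 2487 mod 7 = 2 -> Wednesday (Mon=0 ... Sun=6)
Days before November (Jan-Oct): 304 days
Weekday index = (2 + 304) mod 7 = 5

Saturday


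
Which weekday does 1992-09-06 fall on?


Date: September 6, 1992
Anchor: Jan 1, 1992. With p = 1992 - 1 = 1991: (p + p//4 - p//100 + p//400) mod 7 = (1991 + 497 - 19 + 4) mod 7 = 2473 mod 7 = 2 -> Wednesday (Mon=0 ... Sun=6)
Days before September (Jan-Aug): 244; offset = 244 + 6 - 1 = 249
Weekday index = (2 + 249) mod 7 = 6

Day of the week: Sunday


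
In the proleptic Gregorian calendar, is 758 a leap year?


Gregorian leap year rule: divisible by 4, but not by 100, unless also by 400.
758 is not divisible by 4 -> not a leap year

No


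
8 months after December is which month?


December is month 12
12 + 8 = 20; wrap: 20 - 12 = 8

August


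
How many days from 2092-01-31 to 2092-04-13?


From 2092-01-31 to 2092-04-13
2092-01-31: day of year = 31
2092-04-13: days before April = 31 + 29 + 31 = 91 (2092 is a leap year); day of year = 91 + 13 = 104
Same year: 104 - 31 = 73

73 days


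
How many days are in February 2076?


February 2076 (leap year: yes)

29 days


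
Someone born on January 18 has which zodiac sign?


Date: January 18
Conventional tropical zodiac dates: Capricorn from December 22 onward; Aquarius starts January 20
January 18 falls within the Capricorn range

Capricorn


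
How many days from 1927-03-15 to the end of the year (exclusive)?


Day of year: 74 of 365
Remaining = 365 - 74

291 days


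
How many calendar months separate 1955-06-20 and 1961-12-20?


From June 1955 to December 1961
6 years * 12 = 72 months, plus 6 months = 78

78 months


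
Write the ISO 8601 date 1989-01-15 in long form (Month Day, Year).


ISO 1989-01-15 parses as year=1989, month=01, day=15
Month 1 -> January

January 15, 1989


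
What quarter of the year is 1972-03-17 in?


Month: March (month 3)
Q1: Jan-Mar, Q2: Apr-Jun, Q3: Jul-Sep, Q4: Oct-Dec

Q1


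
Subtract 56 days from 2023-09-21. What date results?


Start: 2023-09-21, subtract 56 days
Back 21 days from September 21 reaches August 31, 2023 -> 35 left
August 2023 has 31 days -> back to July 31, 2023 -> 4 left
July 2023: 31 - 4 = 27 -> lands on July 27

Result: 2023-07-27


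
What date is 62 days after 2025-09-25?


Start: 2025-09-25, add 62 days
September 2025 has 30 days: 30 - 25 = 5 days to September 30 -> 57 left
October 2025 has 31 days -> 26 left
November 2025: 26 <= 30 -> lands on November 26

Result: 2025-11-26


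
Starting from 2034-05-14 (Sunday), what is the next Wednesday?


Current: Sunday
Target: Wednesday
Days ahead: 3

Next Wednesday: 2034-05-17


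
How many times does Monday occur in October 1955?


October 1955 has 31 days
Anchor: Jan 1, 1955. With p = 1955 - 1 = 1954: (p + p//4 - p//100 + p//400) mod 7 = (1954 + 488 - 19 + 4) mod 7 = 2427 mod 7 = 5 -> Saturday (Mon=0 ... Sun=6)
Days before October (Jan-Sep): 273; October 1 index = (5 + 273) mod 7 = 5 -> Saturday
First Monday is October 3
Mondays: 3, 10, 17, 24, 31

5 Mondays


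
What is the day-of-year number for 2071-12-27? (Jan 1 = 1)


Date: December 27, 2071
Days in months 1 through 11: 334
Plus 27 days in December

Day of year: 361


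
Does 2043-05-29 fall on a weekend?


Anchor: Jan 1, 2043. With p = 2043 - 1 = 2042: (p + p//4 - p//100 + p//400) mod 7 = (2042 + 510 - 20 + 5) mod 7 = 2537 mod 7 = 3 -> Thursday (Mon=0 ... Sun=6)
Day of year: 149; offset = 148
Weekday index = (3 + 148) mod 7 = 4 -> Friday
Weekend days: Saturday, Sunday

No


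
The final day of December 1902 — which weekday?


December 1902 has 31 days
Anchor: Jan 1, 1902. With p = 1902 - 1 = 1901: (p + p//4 - p//100 + p//400) mod 7 = (1901 + 475 - 19 + 4) mod 7 = 2361 mod 7 = 2 -> Wednesday (Mon=0 ... Sun=6)
Days before December (Jan-Nov): 334; December 1 index = (2 + 334) mod 7 = 0 -> Monday
Last day offset: 31 - 1 = 30 days
Weekday index = (0 + 30) mod 7 = 2

Wednesday, December 31


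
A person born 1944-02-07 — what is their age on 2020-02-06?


Birth: 1944-02-07
Reference: 2020-02-06
Year difference: 2020 - 1944 = 76
Birthday not yet reached in 2020, subtract 1

75 years old


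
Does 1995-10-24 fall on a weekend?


Anchor: Jan 1, 1995. With p = 1995 - 1 = 1994: (p + p//4 - p//100 + p//400) mod 7 = (1994 + 498 - 19 + 4) mod 7 = 2477 mod 7 = 6 -> Sunday (Mon=0 ... Sun=6)
Day of year: 297; offset = 296
Weekday index = (6 + 296) mod 7 = 1 -> Tuesday
Weekend days: Saturday, Sunday

No


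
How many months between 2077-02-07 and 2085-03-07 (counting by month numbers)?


From February 2077 to March 2085
8 years * 12 = 96 months, plus 1 month = 97

97 months


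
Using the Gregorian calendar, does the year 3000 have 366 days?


Gregorian leap year rule: divisible by 4, but not by 100, unless also by 400.
3000 is divisible by 100 but not 400 -> not a leap year

No


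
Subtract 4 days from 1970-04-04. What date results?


Start: 1970-04-04, subtract 4 days
Back 4 days from April 4 reaches March 31, 1970 -> 0 left
March 1970: 31 - 0 = 31 -> lands on March 31

Result: 1970-03-31


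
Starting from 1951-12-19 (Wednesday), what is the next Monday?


Current: Wednesday
Target: Monday
Days ahead: 5

Next Monday: 1951-12-24


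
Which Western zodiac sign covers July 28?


Date: July 28
Conventional tropical zodiac dates: Leo from July 23 onward; Virgo starts August 23
July 28 falls within the Leo range

Leo


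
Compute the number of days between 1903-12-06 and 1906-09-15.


From 1903-12-06 to 1906-09-15
1903-12-06: days before December = 31 + 28 + 31 + 30 + 31 + 30 + 31 + 31 + 30 + 31 + 30 = 334 (1903 is not a leap year); day of year = 334 + 6 = 340
1906-09-15: days before September = 31 + 28 + 31 + 30 + 31 + 30 + 31 + 31 = 243 (1906 is not a leap year); day of year = 243 + 15 = 258
Rest of 1903: 365 - 340 = 25
Full years 1904 (366), 1905 (365): 731
Total = 25 + 731 + 258 = 1014

1014 days


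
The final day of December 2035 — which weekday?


December 2035 has 31 days
Anchor: Jan 1, 2035. With p = 2035 - 1 = 2034: (p + p//4 - p//100 + p//400) mod 7 = (2034 + 508 - 20 + 5) mod 7 = 2527 mod 7 = 0 -> Monday (Mon=0 ... Sun=6)
Days before December (Jan-Nov): 334; December 1 index = (0 + 334) mod 7 = 5 -> Saturday
Last day offset: 31 - 1 = 30 days
Weekday index = (5 + 30) mod 7 = 0

Monday, December 31


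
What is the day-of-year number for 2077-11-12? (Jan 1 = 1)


Date: November 12, 2077
Days in months 1 through 10: 304
Plus 12 days in November

Day of year: 316


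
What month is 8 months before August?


August is month 8
8 - 8 = 0; wrap: 0 + 12 = 12

December


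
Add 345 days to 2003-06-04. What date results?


Start: 2003-06-04, add 345 days
June 2003 has 30 days: 30 - 4 = 26 days to June 30 -> 319 left
July 2003 has 31 days -> 288 left
August 2003 has 31 days -> 257 left
September 2003 has 30 days -> 227 left
October 2003 has 31 days -> 196 left
November 2003 has 30 days -> 166 left
December 2003 has 31 days -> 135 left
January 2004 has 31 days -> 104 left
February 2004 has 29 days -> 75 left
March 2004 has 31 days -> 44 left
April 2004 has 30 days -> 14 left
May 2004: 14 <= 31 -> lands on May 14

Result: 2004-05-14


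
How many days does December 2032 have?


December 2032

31 days


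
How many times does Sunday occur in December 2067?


December 2067 has 31 days
Anchor: Jan 1, 2067. With p = 2067 - 1 = 2066: (p + p//4 - p//100 + p//400) mod 7 = (2066 + 516 - 20 + 5) mod 7 = 2567 mod 7 = 5 -> Saturday (Mon=0 ... Sun=6)
Days before December (Jan-Nov): 334; December 1 index = (5 + 334) mod 7 = 3 -> Thursday
First Sunday is December 4
Sundays: 4, 11, 18, 25

4 Sundays


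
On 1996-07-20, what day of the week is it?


Date: July 20, 1996
Anchor: Jan 1, 1996. With p = 1996 - 1 = 1995: (p + p//4 - p//100 + p//400) mod 7 = (1995 + 498 - 19 + 4) mod 7 = 2478 mod 7 = 0 -> Monday (Mon=0 ... Sun=6)
Days before July (Jan-Jun): 182; offset = 182 + 20 - 1 = 201
Weekday index = (0 + 201) mod 7 = 5

Day of the week: Saturday


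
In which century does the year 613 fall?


Century = (year - 1) // 100 + 1
= (613 - 1) // 100 + 1
= 612 // 100 + 1
= 6 + 1

7th century


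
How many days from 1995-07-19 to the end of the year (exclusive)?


Day of year: 200 of 365
Remaining = 365 - 200

165 days


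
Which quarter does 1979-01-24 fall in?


Month: January (month 1)
Q1: Jan-Mar, Q2: Apr-Jun, Q3: Jul-Sep, Q4: Oct-Dec

Q1


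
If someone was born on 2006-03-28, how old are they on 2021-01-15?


Birth: 2006-03-28
Reference: 2021-01-15
Year difference: 2021 - 2006 = 15
Birthday not yet reached in 2021, subtract 1

14 years old


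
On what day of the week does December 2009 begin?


Target: December 1, 2009
Anchor: Jan 1, 2009. With p = 2009 - 1 = 2008: (p + p//4 - p//100 + p//400) mod 7 = (2008 + 502 - 20 + 5) mod 7 = 2495 mod 7 = 3 -> Thursday (Mon=0 ... Sun=6)
Days before December (Jan-Nov): 334 days
Weekday index = (3 + 334) mod 7 = 1

Tuesday


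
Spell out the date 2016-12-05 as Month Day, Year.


ISO 2016-12-05 parses as year=2016, month=12, day=05
Month 12 -> December

December 5, 2016


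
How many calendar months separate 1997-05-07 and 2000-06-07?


From May 1997 to June 2000
3 years * 12 = 36 months, plus 1 month = 37

37 months


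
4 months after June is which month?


June is month 6
6 + 4 = 10

October


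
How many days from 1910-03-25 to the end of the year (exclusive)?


Day of year: 84 of 365
Remaining = 365 - 84

281 days


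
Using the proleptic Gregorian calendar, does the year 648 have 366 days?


Gregorian leap year rule: divisible by 4, but not by 100, unless also by 400.
648 is divisible by 4 but not 100 -> leap year

Yes


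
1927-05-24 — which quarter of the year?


Month: May (month 5)
Q1: Jan-Mar, Q2: Apr-Jun, Q3: Jul-Sep, Q4: Oct-Dec

Q2


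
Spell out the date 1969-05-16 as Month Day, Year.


ISO 1969-05-16 parses as year=1969, month=05, day=16
Month 5 -> May

May 16, 1969


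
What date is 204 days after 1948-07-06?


Start: 1948-07-06, add 204 days
July 1948 has 31 days: 31 - 6 = 25 days to July 31 -> 179 left
August 1948 has 31 days -> 148 left
September 1948 has 30 days -> 118 left
October 1948 has 31 days -> 87 left
November 1948 has 30 days -> 57 left
December 1948 has 31 days -> 26 left
January 1949: 26 <= 31 -> lands on January 26

Result: 1949-01-26


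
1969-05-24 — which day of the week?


Date: May 24, 1969
Anchor: Jan 1, 1969. With p = 1969 - 1 = 1968: (p + p//4 - p//100 + p//400) mod 7 = (1968 + 492 - 19 + 4) mod 7 = 2445 mod 7 = 2 -> Wednesday (Mon=0 ... Sun=6)
Days before May (Jan-Apr): 120; offset = 120 + 24 - 1 = 143
Weekday index = (2 + 143) mod 7 = 5

Day of the week: Saturday


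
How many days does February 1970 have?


February 1970 (leap year: no)

28 days


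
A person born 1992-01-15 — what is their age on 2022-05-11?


Birth: 1992-01-15
Reference: 2022-05-11
Year difference: 2022 - 1992 = 30

30 years old


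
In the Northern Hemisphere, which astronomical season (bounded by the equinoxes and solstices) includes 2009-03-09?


Date: March 9
Astronomical Winter (approx.; exact equinox/solstice day varies by year): December 21 to March 19
March 9 falls within the Winter window

Winter


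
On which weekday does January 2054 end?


January 2054 has 31 days
Anchor: Jan 1, 2054. With p = 2054 - 1 = 2053: (p + p//4 - p//100 + p//400) mod 7 = (2053 + 513 - 20 + 5) mod 7 = 2551 mod 7 = 3 -> Thursday (Mon=0 ... Sun=6)
January 1 is the anchor itself -> Thursday
Last day offset: 31 - 1 = 30 days
Weekday index = (3 + 30) mod 7 = 5

Saturday, January 31


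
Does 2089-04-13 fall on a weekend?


Anchor: Jan 1, 2089. With p = 2089 - 1 = 2088: (p + p//4 - p//100 + p//400) mod 7 = (2088 + 522 - 20 + 5) mod 7 = 2595 mod 7 = 5 -> Saturday (Mon=0 ... Sun=6)
Day of year: 103; offset = 102
Weekday index = (5 + 102) mod 7 = 2 -> Wednesday
Weekend days: Saturday, Sunday

No


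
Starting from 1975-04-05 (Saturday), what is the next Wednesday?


Current: Saturday
Target: Wednesday
Days ahead: 4

Next Wednesday: 1975-04-09


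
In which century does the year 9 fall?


Century = (year - 1) // 100 + 1
= (9 - 1) // 100 + 1
= 8 // 100 + 1
= 0 + 1

1st century


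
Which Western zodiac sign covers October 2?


Date: October 2
Conventional tropical zodiac dates: Libra from September 23 onward; Scorpio starts October 23
October 2 falls within the Libra range

Libra


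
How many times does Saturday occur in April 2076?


April 2076 has 30 days
Anchor: Jan 1, 2076. With p = 2076 - 1 = 2075: (p + p//4 - p//100 + p//400) mod 7 = (2075 + 518 - 20 + 5) mod 7 = 2578 mod 7 = 2 -> Wednesday (Mon=0 ... Sun=6)
Days before April (Jan-Mar): 91; April 1 index = (2 + 91) mod 7 = 2 -> Wednesday
First Saturday is April 4
Saturdays: 4, 11, 18, 25

4 Saturdays


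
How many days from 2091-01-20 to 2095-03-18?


From 2091-01-20 to 2095-03-18
2091-01-20: day of year = 20
2095-03-18: days before March = 31 + 28 = 59 (2095 is not a leap year); day of year = 59 + 18 = 77
Rest of 2091: 365 - 20 = 345
Full years 2092 (366), 2093 (365), 2094 (365): 1096
Total = 345 + 1096 + 77 = 1518

1518 days


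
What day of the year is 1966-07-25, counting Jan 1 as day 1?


Date: July 25, 1966
Days in months 1 through 6: 181
Plus 25 days in July

Day of year: 206


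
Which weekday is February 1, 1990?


Target: February 1, 1990
Anchor: Jan 1, 1990. With p = 1990 - 1 = 1989: (p + p//4 - p//100 + p//400) mod 7 = (1989 + 497 - 19 + 4) mod 7 = 2471 mod 7 = 0 -> Monday (Mon=0 ... Sun=6)
Days before February (Jan): 31 days
Weekday index = (0 + 31) mod 7 = 3

Thursday


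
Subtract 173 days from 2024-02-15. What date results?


Start: 2024-02-15, subtract 173 days
Back 15 days from February 15 reaches January 31, 2024 -> 158 left
January 2024 has 31 days -> back to December 31, 2023 -> 127 left
December 2023 has 31 days -> back to November 30, 2023 -> 96 left
November 2023 has 30 days -> back to October 31, 2023 -> 66 left
October 2023 has 31 days -> back to September 30, 2023 -> 35 left
September 2023 has 30 days -> back to August 31, 2023 -> 5 left
August 2023: 31 - 5 = 26 -> lands on August 26

Result: 2023-08-26


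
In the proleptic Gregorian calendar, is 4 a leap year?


Gregorian leap year rule: divisible by 4, but not by 100, unless also by 400.
4 is divisible by 4 but not 100 -> leap year

Yes


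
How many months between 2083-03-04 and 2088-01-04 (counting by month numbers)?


From March 2083 to January 2088
5 years * 12 = 60 months, minus 2 months = 58

58 months


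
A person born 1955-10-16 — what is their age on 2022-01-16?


Birth: 1955-10-16
Reference: 2022-01-16
Year difference: 2022 - 1955 = 67
Birthday not yet reached in 2022, subtract 1

66 years old


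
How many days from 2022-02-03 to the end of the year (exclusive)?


Day of year: 34 of 365
Remaining = 365 - 34

331 days


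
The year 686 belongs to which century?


Century = (year - 1) // 100 + 1
= (686 - 1) // 100 + 1
= 685 // 100 + 1
= 6 + 1

7th century


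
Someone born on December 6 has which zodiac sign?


Date: December 6
Conventional tropical zodiac dates: Sagittarius from November 22 onward; Capricorn starts December 22
December 6 falls within the Sagittarius range

Sagittarius


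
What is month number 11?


Month 11 of 12

November


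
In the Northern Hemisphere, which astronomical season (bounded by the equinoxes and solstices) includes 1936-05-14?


Date: May 14
Astronomical Spring (approx.; exact equinox/solstice day varies by year): March 20 to June 20
May 14 falls within the Spring window

Spring


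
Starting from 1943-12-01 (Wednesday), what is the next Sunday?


Current: Wednesday
Target: Sunday
Days ahead: 4

Next Sunday: 1943-12-05


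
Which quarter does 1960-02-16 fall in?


Month: February (month 2)
Q1: Jan-Mar, Q2: Apr-Jun, Q3: Jul-Sep, Q4: Oct-Dec

Q1


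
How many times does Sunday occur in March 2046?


March 2046 has 31 days
Anchor: Jan 1, 2046. With p = 2046 - 1 = 2045: (p + p//4 - p//100 + p//400) mod 7 = (2045 + 511 - 20 + 5) mod 7 = 2541 mod 7 = 0 -> Monday (Mon=0 ... Sun=6)
Days before March (Jan-Feb): 59; March 1 index = (0 + 59) mod 7 = 3 -> Thursday
First Sunday is March 4
Sundays: 4, 11, 18, 25

4 Sundays


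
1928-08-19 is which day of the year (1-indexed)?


Date: August 19, 1928
Days in months 1 through 7: 213
Plus 19 days in August

Day of year: 232


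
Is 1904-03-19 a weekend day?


Anchor: Jan 1, 1904. With p = 1904 - 1 = 1903: (p + p//4 - p//100 + p//400) mod 7 = (1903 + 475 - 19 + 4) mod 7 = 2363 mod 7 = 4 -> Friday (Mon=0 ... Sun=6)
Day of year: 79; offset = 78
Weekday index = (4 + 78) mod 7 = 5 -> Saturday
Weekend days: Saturday, Sunday

Yes


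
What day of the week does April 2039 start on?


Target: April 1, 2039
Anchor: Jan 1, 2039. With p = 2039 - 1 = 2038: (p + p//4 - p//100 + p//400) mod 7 = (2038 + 509 - 20 + 5) mod 7 = 2532 mod 7 = 5 -> Saturday (Mon=0 ... Sun=6)
Days before April (Jan-Mar): 90 days
Weekday index = (5 + 90) mod 7 = 4

Friday


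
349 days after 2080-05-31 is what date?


Start: 2080-05-31, add 349 days
May 31 is the last day of May 2080 -> 349 left
June 2080 has 30 days -> 319 left
July 2080 has 31 days -> 288 left
August 2080 has 31 days -> 257 left
September 2080 has 30 days -> 227 left
October 2080 has 31 days -> 196 left
November 2080 has 30 days -> 166 left
December 2080 has 31 days -> 135 left
January 2081 has 31 days -> 104 left
February 2081 has 28 days -> 76 left
March 2081 has 31 days -> 45 left
April 2081 has 30 days -> 15 left
May 2081: 15 <= 31 -> lands on May 15

Result: 2081-05-15


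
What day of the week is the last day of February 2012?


February 2012 has 29 days
Anchor: Jan 1, 2012. With p = 2012 - 1 = 2011: (p + p//4 - p//100 + p//400) mod 7 = (2011 + 502 - 20 + 5) mod 7 = 2498 mod 7 = 6 -> Sunday (Mon=0 ... Sun=6)
Days before February (Jan): 31; February 1 index = (6 + 31) mod 7 = 2 -> Wednesday
Last day offset: 29 - 1 = 28 days
Weekday index = (2 + 28) mod 7 = 2

Wednesday, February 29


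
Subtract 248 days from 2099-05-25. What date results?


Start: 2099-05-25, subtract 248 days
Back 25 days from May 25 reaches April 30, 2099 -> 223 left
April 2099 has 30 days -> back to March 31, 2099 -> 193 left
March 2099 has 31 days -> back to February 28, 2099 -> 162 left
February 2099 has 28 days -> back to January 31, 2099 -> 134 left
January 2099 has 31 days -> back to December 31, 2098 -> 103 left
December 2098 has 31 days -> back to November 30, 2098 -> 72 left
November 2098 has 30 days -> back to October 31, 2098 -> 42 left
October 2098 has 31 days -> back to September 30, 2098 -> 11 left
September 2098: 30 - 11 = 19 -> lands on September 19

Result: 2098-09-19


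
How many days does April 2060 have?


April 2060

30 days


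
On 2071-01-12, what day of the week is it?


Date: January 12, 2071
Anchor: Jan 1, 2071. With p = 2071 - 1 = 2070: (p + p//4 - p//100 + p//400) mod 7 = (2070 + 517 - 20 + 5) mod 7 = 2572 mod 7 = 3 -> Thursday (Mon=0 ... Sun=6)
Days into year = 12 - 1 = 11
Weekday index = (3 + 11) mod 7 = 0

Day of the week: Monday


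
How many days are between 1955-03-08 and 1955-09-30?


From 1955-03-08 to 1955-09-30
1955-03-08: days before March = 31 + 28 = 59 (1955 is not a leap year); day of year = 59 + 8 = 67
1955-09-30: days before September = 31 + 28 + 31 + 30 + 31 + 30 + 31 + 31 = 243 (1955 is not a leap year); day of year = 243 + 30 = 273
Same year: 273 - 67 = 206

206 days


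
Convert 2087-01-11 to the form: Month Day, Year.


ISO 2087-01-11 parses as year=2087, month=01, day=11
Month 1 -> January

January 11, 2087


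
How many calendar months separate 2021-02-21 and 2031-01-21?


From February 2021 to January 2031
10 years * 12 = 120 months, minus 1 month = 119

119 months


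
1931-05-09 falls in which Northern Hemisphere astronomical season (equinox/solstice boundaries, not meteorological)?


Date: May 9
Astronomical Spring (approx.; exact equinox/solstice day varies by year): March 20 to June 20
May 9 falls within the Spring window

Spring


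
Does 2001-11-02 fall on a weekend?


Anchor: Jan 1, 2001. With p = 2001 - 1 = 2000: (p + p//4 - p//100 + p//400) mod 7 = (2000 + 500 - 20 + 5) mod 7 = 2485 mod 7 = 0 -> Monday (Mon=0 ... Sun=6)
Day of year: 306; offset = 305
Weekday index = (0 + 305) mod 7 = 4 -> Friday
Weekend days: Saturday, Sunday

No


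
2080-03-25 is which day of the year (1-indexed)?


Date: March 25, 2080
Days in months 1 through 2: 60
Plus 25 days in March

Day of year: 85


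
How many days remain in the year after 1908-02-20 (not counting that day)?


Day of year: 51 of 366
Remaining = 366 - 51

315 days


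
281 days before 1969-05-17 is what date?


Start: 1969-05-17, subtract 281 days
Back 17 days from May 17 reaches April 30, 1969 -> 264 left
April 1969 has 30 days -> back to March 31, 1969 -> 234 left
March 1969 has 31 days -> back to February 28, 1969 -> 203 left
February 1969 has 28 days -> back to January 31, 1969 -> 175 left
January 1969 has 31 days -> back to December 31, 1968 -> 144 left
December 1968 has 31 days -> back to November 30, 1968 -> 113 left
November 1968 has 30 days -> back to October 31, 1968 -> 83 left
October 1968 has 31 days -> back to September 30, 1968 -> 52 left
September 1968 has 30 days -> back to August 31, 1968 -> 22 left
August 1968: 31 - 22 = 9 -> lands on August 9

Result: 1968-08-09


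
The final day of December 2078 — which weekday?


December 2078 has 31 days
Anchor: Jan 1, 2078. With p = 2078 - 1 = 2077: (p + p//4 - p//100 + p//400) mod 7 = (2077 + 519 - 20 + 5) mod 7 = 2581 mod 7 = 5 -> Saturday (Mon=0 ... Sun=6)
Days before December (Jan-Nov): 334; December 1 index = (5 + 334) mod 7 = 3 -> Thursday
Last day offset: 31 - 1 = 30 days
Weekday index = (3 + 30) mod 7 = 5

Saturday, December 31


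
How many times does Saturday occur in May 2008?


May 2008 has 31 days
Anchor: Jan 1, 2008. With p = 2008 - 1 = 2007: (p + p//4 - p//100 + p//400) mod 7 = (2007 + 501 - 20 + 5) mod 7 = 2493 mod 7 = 1 -> Tuesday (Mon=0 ... Sun=6)
Days before May (Jan-Apr): 121; May 1 index = (1 + 121) mod 7 = 3 -> Thursday
First Saturday is May 3
Saturdays: 3, 10, 17, 24, 31

5 Saturdays


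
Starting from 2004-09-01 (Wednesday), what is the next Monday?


Current: Wednesday
Target: Monday
Days ahead: 5

Next Monday: 2004-09-06


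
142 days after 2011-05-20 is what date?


Start: 2011-05-20, add 142 days
May 2011 has 31 days: 31 - 20 = 11 days to May 31 -> 131 left
June 2011 has 30 days -> 101 left
July 2011 has 31 days -> 70 left
August 2011 has 31 days -> 39 left
September 2011 has 30 days -> 9 left
October 2011: 9 <= 31 -> lands on October 9

Result: 2011-10-09


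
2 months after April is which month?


April is month 4
4 + 2 = 6

June


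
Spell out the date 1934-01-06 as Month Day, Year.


ISO 1934-01-06 parses as year=1934, month=01, day=06
Month 1 -> January

January 6, 1934


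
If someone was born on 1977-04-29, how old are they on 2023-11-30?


Birth: 1977-04-29
Reference: 2023-11-30
Year difference: 2023 - 1977 = 46

46 years old


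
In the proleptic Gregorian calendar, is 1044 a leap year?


Gregorian leap year rule: divisible by 4, but not by 100, unless also by 400.
1044 is divisible by 4 but not 100 -> leap year

Yes


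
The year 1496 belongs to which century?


Century = (year - 1) // 100 + 1
= (1496 - 1) // 100 + 1
= 1495 // 100 + 1
= 14 + 1

15th century


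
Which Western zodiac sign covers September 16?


Date: September 16
Conventional tropical zodiac dates: Virgo from August 23 onward; Libra starts September 23
September 16 falls within the Virgo range

Virgo


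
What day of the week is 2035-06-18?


Date: June 18, 2035
Anchor: Jan 1, 2035. With p = 2035 - 1 = 2034: (p + p//4 - p//100 + p//400) mod 7 = (2034 + 508 - 20 + 5) mod 7 = 2527 mod 7 = 0 -> Monday (Mon=0 ... Sun=6)
Days before June (Jan-May): 151; offset = 151 + 18 - 1 = 168
Weekday index = (0 + 168) mod 7 = 0

Day of the week: Monday


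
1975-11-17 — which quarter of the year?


Month: November (month 11)
Q1: Jan-Mar, Q2: Apr-Jun, Q3: Jul-Sep, Q4: Oct-Dec

Q4


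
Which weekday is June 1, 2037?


Target: June 1, 2037
Anchor: Jan 1, 2037. With p = 2037 - 1 = 2036: (p + p//4 - p//100 + p//400) mod 7 = (2036 + 509 - 20 + 5) mod 7 = 2530 mod 7 = 3 -> Thursday (Mon=0 ... Sun=6)
Days before June (Jan-May): 151 days
Weekday index = (3 + 151) mod 7 = 0

Monday


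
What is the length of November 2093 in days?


November 2093

30 days


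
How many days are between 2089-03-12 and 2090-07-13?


From 2089-03-12 to 2090-07-13
2089-03-12: days before March = 31 + 28 = 59 (2089 is not a leap year); day of year = 59 + 12 = 71
2090-07-13: days before July = 31 + 28 + 31 + 30 + 31 + 30 = 181 (2090 is not a leap year); day of year = 181 + 13 = 194
Rest of 2089: 365 - 71 = 294
Total = 294 + 194 = 488

488 days


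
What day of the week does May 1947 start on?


Target: May 1, 1947
Anchor: Jan 1, 1947. With p = 1947 - 1 = 1946: (p + p//4 - p//100 + p//400) mod 7 = (1946 + 486 - 19 + 4) mod 7 = 2417 mod 7 = 2 -> Wednesday (Mon=0 ... Sun=6)
Days before May (Jan-Apr): 120 days
Weekday index = (2 + 120) mod 7 = 3

Thursday


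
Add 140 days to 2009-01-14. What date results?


Start: 2009-01-14, add 140 days
January 2009 has 31 days: 31 - 14 = 17 days to January 31 -> 123 left
February 2009 has 28 days -> 95 left
March 2009 has 31 days -> 64 left
April 2009 has 30 days -> 34 left
May 2009 has 31 days -> 3 left
June 2009: 3 <= 30 -> lands on June 3

Result: 2009-06-03


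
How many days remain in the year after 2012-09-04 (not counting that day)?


Day of year: 248 of 366
Remaining = 366 - 248

118 days


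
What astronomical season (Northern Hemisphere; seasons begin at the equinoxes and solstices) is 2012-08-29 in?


Date: August 29
Astronomical Summer (approx.; exact equinox/solstice day varies by year): June 21 to September 21
August 29 falls within the Summer window

Summer


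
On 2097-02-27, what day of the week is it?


Date: February 27, 2097
Anchor: Jan 1, 2097. With p = 2097 - 1 = 2096: (p + p//4 - p//100 + p//400) mod 7 = (2096 + 524 - 20 + 5) mod 7 = 2605 mod 7 = 1 -> Tuesday (Mon=0 ... Sun=6)
Days before February (Jan): 31; offset = 31 + 27 - 1 = 57
Weekday index = (1 + 57) mod 7 = 2

Day of the week: Wednesday


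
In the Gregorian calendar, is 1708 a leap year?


Gregorian leap year rule: divisible by 4, but not by 100, unless also by 400.
1708 is divisible by 4 but not 100 -> leap year

Yes


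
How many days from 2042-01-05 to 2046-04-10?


From 2042-01-05 to 2046-04-10
2042-01-05: day of year = 5
2046-04-10: days before April = 31 + 28 + 31 = 90 (2046 is not a leap year); day of year = 90 + 10 = 100
Rest of 2042: 365 - 5 = 360
Full years 2043 (365), 2044 (366), 2045 (365): 1096
Total = 360 + 1096 + 100 = 1556

1556 days


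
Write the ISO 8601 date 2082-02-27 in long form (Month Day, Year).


ISO 2082-02-27 parses as year=2082, month=02, day=27
Month 2 -> February

February 27, 2082


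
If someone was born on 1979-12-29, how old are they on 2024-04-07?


Birth: 1979-12-29
Reference: 2024-04-07
Year difference: 2024 - 1979 = 45
Birthday not yet reached in 2024, subtract 1

44 years old


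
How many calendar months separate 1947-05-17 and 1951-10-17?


From May 1947 to October 1951
4 years * 12 = 48 months, plus 5 months = 53

53 months


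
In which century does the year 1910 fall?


Century = (year - 1) // 100 + 1
= (1910 - 1) // 100 + 1
= 1909 // 100 + 1
= 19 + 1

20th century


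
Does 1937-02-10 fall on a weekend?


Anchor: Jan 1, 1937. With p = 1937 - 1 = 1936: (p + p//4 - p//100 + p//400) mod 7 = (1936 + 484 - 19 + 4) mod 7 = 2405 mod 7 = 4 -> Friday (Mon=0 ... Sun=6)
Day of year: 41; offset = 40
Weekday index = (4 + 40) mod 7 = 2 -> Wednesday
Weekend days: Saturday, Sunday

No


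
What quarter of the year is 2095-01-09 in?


Month: January (month 1)
Q1: Jan-Mar, Q2: Apr-Jun, Q3: Jul-Sep, Q4: Oct-Dec

Q1


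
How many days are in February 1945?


February 1945 (leap year: no)

28 days


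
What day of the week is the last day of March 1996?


March 1996 has 31 days
Anchor: Jan 1, 1996. With p = 1996 - 1 = 1995: (p + p//4 - p//100 + p//400) mod 7 = (1995 + 498 - 19 + 4) mod 7 = 2478 mod 7 = 0 -> Monday (Mon=0 ... Sun=6)
Days before March (Jan-Feb): 60; March 1 index = (0 + 60) mod 7 = 4 -> Friday
Last day offset: 31 - 1 = 30 days
Weekday index = (4 + 30) mod 7 = 6

Sunday, March 31
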